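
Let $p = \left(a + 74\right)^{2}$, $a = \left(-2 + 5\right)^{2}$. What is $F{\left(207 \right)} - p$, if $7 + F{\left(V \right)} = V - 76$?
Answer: $-6765$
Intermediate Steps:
$a = 9$ ($a = 3^{2} = 9$)
$p = 6889$ ($p = \left(9 + 74\right)^{2} = 83^{2} = 6889$)
$F{\left(V \right)} = -83 + V$ ($F{\left(V \right)} = -7 + \left(V - 76\right) = -7 + \left(-76 + V\right) = -83 + V$)
$F{\left(207 \right)} - p = \left(-83 + 207\right) - 6889 = 124 - 6889 = -6765$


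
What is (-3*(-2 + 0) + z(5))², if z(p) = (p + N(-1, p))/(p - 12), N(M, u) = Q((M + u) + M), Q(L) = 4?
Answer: 1089/49 ≈ 22.224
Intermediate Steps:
N(M, u) = 4
z(p) = (4 + p)/(-12 + p) (z(p) = (p + 4)/(p - 12) = (4 + p)/(-12 + p))
(-3*(-2 + 0) + z(5))² = (-3*(-2 + 0) + (4 + 5)/(-12 + 5))² = (-3*(-2) + 9/(-7))² = (6 - ⅐*9)² = (6 - 9/7)² = (33/7)² = 1089/49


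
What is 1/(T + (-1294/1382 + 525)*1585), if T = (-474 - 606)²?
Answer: 691/1379955280 ≈ 5.0074e-7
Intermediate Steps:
T = 1166400 (T = (-1080)² = 1166400)
1/(T + (-1294/1382 + 525)*1585) = 1/(1166400 + (-1294/1382 + 525)*1585) = 1/(1166400 + (-1294*1/1382 + 525)*1585) = 1/(1166400 + (-647/691 + 525)*1585) = 1/(1166400 + (362128/691)*1585) = 1/(1166400 + 573972880/691) = 1/(1379955280/691) = 691/1379955280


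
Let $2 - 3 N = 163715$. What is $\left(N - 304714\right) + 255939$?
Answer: $-103346$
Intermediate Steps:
$N = -54571$ ($N = \frac{2}{3} - \frac{163715}{3} = -54571$)
$\left(N - 304714\right) + 255939 = \left(-54571 - 304714\right) + 255939 = -359285 + 255939 = -103346$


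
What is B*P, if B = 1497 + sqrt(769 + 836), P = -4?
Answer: -5988 - 4*sqrt(1605) ≈ -6148.3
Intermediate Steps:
B = 1497 + sqrt(1605) ≈ 1537.1
B*P = (1497 + sqrt(1605))*(-4) = -5988 - 4*sqrt(1605)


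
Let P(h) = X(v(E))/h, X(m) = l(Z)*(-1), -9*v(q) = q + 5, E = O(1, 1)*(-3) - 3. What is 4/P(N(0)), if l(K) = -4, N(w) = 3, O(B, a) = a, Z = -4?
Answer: 3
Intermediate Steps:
E = -6 (E = 1*(-3) - 3 = -3 - 3 = -6)
v(q) = -5/9 - q/9 (v(q) = -(q + 5)/9 = -(5 + q)/9 = -5/9 - q/9)
X(m) = 4 (X(m) = -4*(-1) = 4)
P(h) = 4/h
4/P(N(0)) = 4/((4/3)) = 4/((4*(⅓))) = 4/(4/3) = 4*(¾) = 3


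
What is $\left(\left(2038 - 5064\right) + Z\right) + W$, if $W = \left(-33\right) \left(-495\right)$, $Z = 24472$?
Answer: $37781$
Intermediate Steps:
$W = 16335$
$\left(\left(2038 - 5064\right) + Z\right) + W = \left(\left(2038 - 5064\right) + 24472\right) + 16335 = \left(-3026 + 24472\right) + 16335 = 21446 + 16335 = 37781$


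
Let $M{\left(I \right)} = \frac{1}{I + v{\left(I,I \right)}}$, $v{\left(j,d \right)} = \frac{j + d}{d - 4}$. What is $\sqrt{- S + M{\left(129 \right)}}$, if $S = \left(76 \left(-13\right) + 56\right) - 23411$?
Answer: $\frac{\sqrt{6533728706202}}{16383} \approx 156.02$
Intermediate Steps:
$v{\left(j,d \right)} = \frac{d + j}{-4 + d}$
$M{\left(I \right)} = \frac{1}{I + \frac{2 I}{-4 + I}}$ ($M{\left(I \right)} = \frac{1}{I + \frac{I + I}{-4 + I}} = \frac{1}{I + \frac{2 I}{-4 + I}}$)
$S = -24343$ ($S = \left(-988 + 56\right) - 23411 = -932 - 23411 = -24343$)
$\sqrt{- S + M{\left(129 \right)}} = \sqrt{\left(-1\right) \left(-24343\right) + \frac{-4 + 129}{129 \left(-2 + 129\right)}} = \sqrt{24343 + \frac{1}{129} \cdot \frac{1}{127} \cdot 125} = \sqrt{24343 + \frac{125}{16383}} = \sqrt{\frac{398811494}{16383}} = \frac{\sqrt{6533728706202}}{16383}$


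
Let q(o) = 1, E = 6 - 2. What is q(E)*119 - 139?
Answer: -20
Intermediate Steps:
E = 4
q(E)*119 - 139 = 1*119 - 139 = 119 - 139 = -20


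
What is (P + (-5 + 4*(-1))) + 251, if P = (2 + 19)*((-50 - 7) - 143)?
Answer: -3958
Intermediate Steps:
P = -4200 (P = 21*(-57 - 143) = 21*(-200) = -4200)
(P + (-5 + 4*(-1))) + 251 = (-4200 + (-5 + 4*(-1))) + 251 = (-4200 + (-5 - 4)) + 251 = (-4200 - 9) + 251 = -4209 + 251 = -3958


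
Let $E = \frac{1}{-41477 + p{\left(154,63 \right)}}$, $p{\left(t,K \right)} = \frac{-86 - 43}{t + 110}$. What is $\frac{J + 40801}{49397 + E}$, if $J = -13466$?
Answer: $\frac{19954653873}{36059997691} \approx 0.55337$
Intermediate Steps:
$p{\left(t,K \right)} = - \frac{129}{110 + t}$
$E = - \frac{88}{3650019}$ ($E = \frac{1}{-41477 - \frac{129}{110 + 154}} = \frac{1}{-41477 - \frac{129}{264}} = \frac{1}{-41477 - \frac{43}{88}} = \frac{1}{- \frac{3650019}{88}} = - \frac{88}{3650019} \approx -2.4109 \cdot 10^{-5}$)
$\frac{J + 40801}{49397 + E} = \frac{-13466 + 40801}{49397 - \frac{88}{3650019}} = \frac{27335}{\frac{180299988455}{3650019}} = 27335 \cdot \frac{3650019}{180299988455} = \frac{19954653873}{36059997691}$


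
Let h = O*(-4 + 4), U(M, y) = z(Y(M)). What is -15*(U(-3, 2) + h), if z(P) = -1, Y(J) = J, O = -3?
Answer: 15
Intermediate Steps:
U(M, y) = -1
h = 0 (h = -3*(-4 + 4) = -3*0 = 0)
-15*(U(-3, 2) + h) = -15*(-1 + 0) = -15*(-1) = 15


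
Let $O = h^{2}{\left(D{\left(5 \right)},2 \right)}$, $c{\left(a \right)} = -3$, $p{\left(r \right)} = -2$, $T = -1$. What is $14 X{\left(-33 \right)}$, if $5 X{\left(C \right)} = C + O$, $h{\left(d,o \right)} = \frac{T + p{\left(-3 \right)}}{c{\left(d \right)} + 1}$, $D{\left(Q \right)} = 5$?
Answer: $- \frac{861}{10} \approx -86.1$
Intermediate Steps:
$h{\left(d,o \right)} = \frac{3}{2}$ ($h{\left(d,o \right)} = \frac{-1 - 2}{-3 + 1} = - \frac{3}{-2} = \left(-3\right) \left(- \frac{1}{2}\right) = \frac{3}{2}$)
$O = \frac{9}{4}$ ($O = \left(\frac{3}{2}\right)^{2} = \frac{9}{4} \approx 2.25$)
$X{\left(C \right)} = \frac{9}{20} + \frac{C}{5}$ ($X{\left(C \right)} = \frac{C + \frac{9}{4}}{5} = \frac{\frac{9}{4} + C}{5} = \frac{9}{20} + \frac{C}{5}$)
$14 X{\left(-33 \right)} = 14 \left(\frac{9}{20} + \frac{1}{5} \left(-33\right)\right) = 14 \left(\frac{9}{20} - \frac{33}{5}\right) = 14 \left(- \frac{123}{20}\right) = - \frac{861}{10}$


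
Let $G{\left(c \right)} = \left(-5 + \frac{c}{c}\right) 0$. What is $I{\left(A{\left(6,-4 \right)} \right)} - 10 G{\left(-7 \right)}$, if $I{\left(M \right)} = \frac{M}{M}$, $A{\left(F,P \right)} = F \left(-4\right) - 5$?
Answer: $1$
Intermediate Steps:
$A{\left(F,P \right)} = -5 - 4 F$ ($A{\left(F,P \right)} = - 4 F - 5 = -5 - 4 F$)
$G{\left(c \right)} = 0$ ($G{\left(c \right)} = \left(-5 + 1\right) 0 = \left(-4\right) 0 = 0$)
$I{\left(M \right)} = 1$
$I{\left(A{\left(6,-4 \right)} \right)} - 10 G{\left(-7 \right)} = 1 - 0 = 1 + 0 = 1$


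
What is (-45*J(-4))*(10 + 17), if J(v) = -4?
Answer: 4860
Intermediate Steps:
(-45*J(-4))*(10 + 17) = (-45*(-4))*(10 + 17) = 180*27 = 4860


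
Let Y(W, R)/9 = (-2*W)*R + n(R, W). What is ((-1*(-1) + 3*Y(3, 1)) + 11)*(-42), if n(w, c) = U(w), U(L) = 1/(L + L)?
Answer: 5733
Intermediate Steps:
U(L) = 1/(2*L)
n(w, c) = 1/(2*w)
Y(W, R) = 9/(2*R) - 18*R*W (Y(W, R) = 9*((-2*W)*R + 1/(2*R)) = 9*(-2*R*W + 1/(2*R)) = 9*(1/(2*R) - 2*R*W) = 9/(2*R) - 18*R*W)
((-1*(-1) + 3*Y(3, 1)) + 11)*(-42) = ((-1*(-1) + 3*((9/2)/1 - 18*1*3)) + 11)*(-42) = ((1 + 3*((9/2)*1 - 54)) + 11)*(-42) = ((1 + 3*(9/2 - 54)) + 11)*(-42) = ((1 + 3*(-99/2)) + 11)*(-42) = ((1 - 297/2) + 11)*(-42) = (-295/2 + 11)*(-42) = -273/2*(-42) = 5733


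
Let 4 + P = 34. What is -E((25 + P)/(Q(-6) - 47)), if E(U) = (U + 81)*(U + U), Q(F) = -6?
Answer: 466180/2809 ≈ 165.96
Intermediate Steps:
P = 30 (P = -4 + 34 = 30)
E(U) = 2*U*(81 + U) (E(U) = (81 + U)*(2*U) = 2*U*(81 + U))
-E((25 + P)/(Q(-6) - 47)) = -2*(25 + 30)/(-6 - 47)*(81 + (25 + 30)/(-6 - 47)) = -2*55/(-53)*(81 + 55/(-53)) = -2*55*(-1/53)*(81 + 55*(-1/53)) = -2*(-55)*(81 - 55/53)/53 = -2*(-55)*4238/(53*53) = -1*(-466180/2809) = 466180/2809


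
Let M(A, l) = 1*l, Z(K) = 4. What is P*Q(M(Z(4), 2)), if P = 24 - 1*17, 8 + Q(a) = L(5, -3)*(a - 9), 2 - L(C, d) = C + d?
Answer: -56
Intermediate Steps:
L(C, d) = 2 - C - d (L(C, d) = 2 - (C + d) = 2 + (-C - d) = 2 - C - d)
M(A, l) = l
Q(a) = -8 (Q(a) = -8 + (2 - 1*5 - 1*(-3))*(a - 9) = -8 + (2 - 5 + 3)*(-9 + a) = -8 + 0*(-9 + a) = -8 + 0 = -8)
P = 7 (P = 24 - 17 = 7)
P*Q(M(Z(4), 2)) = 7*(-8) = -56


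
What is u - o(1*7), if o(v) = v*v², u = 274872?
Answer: 274529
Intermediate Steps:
o(v) = v³
u - o(1*7) = 274872 - (1*7)³ = 274872 - 1*7³ = 274872 - 1*343 = 274872 - 343 = 274529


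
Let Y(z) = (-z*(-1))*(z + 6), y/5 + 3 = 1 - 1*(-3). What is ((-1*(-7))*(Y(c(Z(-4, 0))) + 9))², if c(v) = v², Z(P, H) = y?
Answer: 30118144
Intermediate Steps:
y = 5 (y = -15 + 5*(1 - 1*(-3)) = -15 + 5*(1 + 3) = -15 + 5*4 = -15 + 20 = 5)
Z(P, H) = 5
Y(z) = z*(6 + z)
((-1*(-7))*(Y(c(Z(-4, 0))) + 9))² = ((-1*(-7))*(5²*(6 + 5²) + 9))² = (7*(25*(6 + 25) + 9))² = (7*(25*31 + 9))² = (7*(775 + 9))² = (7*784)² = 5488² = 30118144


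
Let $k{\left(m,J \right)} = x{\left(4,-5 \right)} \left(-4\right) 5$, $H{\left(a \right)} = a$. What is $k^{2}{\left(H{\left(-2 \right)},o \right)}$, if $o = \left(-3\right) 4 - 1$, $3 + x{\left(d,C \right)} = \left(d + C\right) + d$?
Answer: $0$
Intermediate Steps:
$x{\left(d,C \right)} = -3 + C + 2 d$ ($x{\left(d,C \right)} = -3 + \left(\left(d + C\right) + d\right) = -3 + \left(\left(C + d\right) + d\right) = -3 + \left(C + 2 d\right) = -3 + C + 2 d$)
$o = -13$ ($o = -12 - 1 = -13$)
$k{\left(m,J \right)} = 0$ ($k{\left(m,J \right)} = \left(-3 - 5 + 2 \cdot 4\right) \left(-4\right) 5 = \left(-3 - 5 + 8\right) \left(-4\right) 5 = 0 \left(-4\right) 5 = 0 \cdot 5 = 0$)
$k^{2}{\left(H{\left(-2 \right)},o \right)} = 0^{2} = 0$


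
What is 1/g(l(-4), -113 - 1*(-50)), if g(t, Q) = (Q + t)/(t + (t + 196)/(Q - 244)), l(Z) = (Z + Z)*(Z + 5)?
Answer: 2644/21797 ≈ 0.12130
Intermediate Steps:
l(Z) = 2*Z*(5 + Z) (l(Z) = (2*Z)*(5 + Z) = 2*Z*(5 + Z))
g(t, Q) = (Q + t)/(t + (196 + t)/(-244 + Q))
1/g(l(-4), -113 - 1*(-50)) = 1/(((-113 - 1*(-50))**2 - 244*(-113 - 1*(-50)) - 488*(-4)*(5 - 4) + (-113 - 1*(-50))*(2*(-4)*(5 - 4)))/(196 - 486*(-4)*(5 - 4) + (-113 - 1*(-50))*(2*(-4)*(5 - 4)))) = 1/(((-113 + 50)**2 - 244*(-113 + 50) - 488*(-4) + (-113 + 50)*(2*(-4)*1))/(196 - 486*(-4) + (-113 + 50)*(2*(-4)*1))) = 1/(((-63)**2 - 244*(-63) - 244*(-8) - 63*(-8))/(196 - 243*(-8) - 63*(-8))) = 1/((3969 + 15372 + 1952 + 504)/(196 + 1944 + 504)) = 1/(21797/2644) = 2644/21797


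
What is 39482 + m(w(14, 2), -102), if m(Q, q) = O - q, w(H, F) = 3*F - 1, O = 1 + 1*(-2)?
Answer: 39583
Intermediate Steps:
O = -1 (O = 1 - 2 = -1)
w(H, F) = -1 + 3*F
m(Q, q) = -1 - q
39482 + m(w(14, 2), -102) = 39482 + (-1 - 1*(-102)) = 39482 + (-1 + 102) = 39482 + 101 = 39583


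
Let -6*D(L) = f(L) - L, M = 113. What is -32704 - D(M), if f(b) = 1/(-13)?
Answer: -425397/13 ≈ -32723.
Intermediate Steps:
f(b) = -1/13
D(L) = 1/78 + L/6 (D(L) = -(-1/13 - L)/6 = 1/78 + L/6)
-32704 - D(M) = -32704 - (1/78 + (1/6)*113) = -32704 - (1/78 + 113/6) = -32704 - 1*245/13 = -32704 - 245/13 = -425397/13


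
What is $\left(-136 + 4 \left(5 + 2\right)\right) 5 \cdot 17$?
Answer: $-9180$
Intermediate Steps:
$\left(-136 + 4 \left(5 + 2\right)\right) 5 \cdot 17 = \left(-136 + 4 \cdot 7\right) 85 = \left(-136 + 28\right) 85 = \left(-108\right) 85 = -9180$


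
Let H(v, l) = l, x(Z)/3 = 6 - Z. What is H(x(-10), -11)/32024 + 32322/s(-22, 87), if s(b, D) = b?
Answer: -517539985/352264 ≈ -1469.2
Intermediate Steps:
x(Z) = 18 - 3*Z (x(Z) = 3*(6 - Z) = 18 - 3*Z)
H(x(-10), -11)/32024 + 32322/s(-22, 87) = -11/32024 + 32322/(-22) = -11*1/32024 + 32322*(-1/22) = -11/32024 - 16161/11 = -517539985/352264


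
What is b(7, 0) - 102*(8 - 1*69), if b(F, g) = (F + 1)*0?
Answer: 6222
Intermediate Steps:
b(F, g) = 0 (b(F, g) = (1 + F)*0 = 0)
b(7, 0) - 102*(8 - 1*69) = 0 - 102*(8 - 1*69) = 0 - 102*(8 - 69) = 0 - 102*(-61) = 0 + 6222 = 6222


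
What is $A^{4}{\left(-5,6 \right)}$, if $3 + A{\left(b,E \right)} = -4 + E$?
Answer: $1$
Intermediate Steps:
$A{\left(b,E \right)} = -7 + E$ ($A{\left(b,E \right)} = -3 + \left(-4 + E\right) = -7 + E$)
$A^{4}{\left(-5,6 \right)} = \left(-7 + 6\right)^{4} = \left(-1\right)^{4} = 1$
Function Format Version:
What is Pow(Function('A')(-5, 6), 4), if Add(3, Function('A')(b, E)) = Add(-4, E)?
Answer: 1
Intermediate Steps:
Function('A')(b, E) = Add(-7, E) (Function('A')(b, E) = Add(-3, Add(-4, E)) = Add(-7, E))
Pow(Function('A')(-5, 6), 4) = Pow(Add(-7, 6), 4) = Pow(-1, 4) = 1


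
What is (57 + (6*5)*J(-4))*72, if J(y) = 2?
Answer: 8424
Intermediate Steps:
(57 + (6*5)*J(-4))*72 = (57 + (6*5)*2)*72 = (57 + 30*2)*72 = (57 + 60)*72 = 117*72 = 8424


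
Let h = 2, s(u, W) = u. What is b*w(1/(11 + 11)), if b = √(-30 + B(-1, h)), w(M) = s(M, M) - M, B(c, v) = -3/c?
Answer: 0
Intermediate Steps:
w(M) = 0 (w(M) = M - M = 0)
b = 3*I*√3 (b = √(-30 - 3/(-1)) = √(-30 - 3*(-1)) = √(-30 + 3) = √(-27) = 3*I*√3 ≈ 5.1962*I)
b*w(1/(11 + 11)) = (3*I*√3)*0 = 0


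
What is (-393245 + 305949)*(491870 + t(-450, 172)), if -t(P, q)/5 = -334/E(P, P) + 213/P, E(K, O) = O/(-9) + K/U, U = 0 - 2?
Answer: -128817060736/3 ≈ -4.2939e+10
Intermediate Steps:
U = -2
E(K, O) = -K/2 - O/9 (E(K, O) = O/(-9) + K/(-2) = O*(-⅑) + K*(-½) = -O/9 - K/2 = -K/2 - O/9)
t(P, q) = -41775/(11*P) (t(P, q) = -5*(-334/(-P/2 - P/9) + 213/P) = -5*(-334*(-18/(11*P)) + 213/P) = -5*(-(-6012)/(11*P) + 213/P) = -5*(6012/(11*P) + 213/P) = -41775/(11*P))
(-393245 + 305949)*(491870 + t(-450, 172)) = (-393245 + 305949)*(491870 - 41775/11/(-450)) = -87296*(491870 - 41775/11*(-1/450)) = -87296*(491870 + 557/66) = -87296*32463977/66 = -128817060736/3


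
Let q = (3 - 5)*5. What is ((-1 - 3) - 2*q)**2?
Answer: 256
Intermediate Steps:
q = -10 (q = -2*5 = -10)
((-1 - 3) - 2*q)**2 = ((-1 - 3) - 2*(-10))**2 = (-4 + 20)**2 = 16**2 = 256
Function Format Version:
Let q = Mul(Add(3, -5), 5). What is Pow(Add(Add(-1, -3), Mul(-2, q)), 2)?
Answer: 256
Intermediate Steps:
q = -10 (q = Mul(-2, 5) = -10)
Pow(Add(Add(-1, -3), Mul(-2, q)), 2) = Pow(Add(Add(-1, -3), Mul(-2, -10)), 2) = Pow(Add(-4, 20), 2) = Pow(16, 2) = 256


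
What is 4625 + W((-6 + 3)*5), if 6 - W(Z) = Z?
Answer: 4646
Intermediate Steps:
W(Z) = 6 - Z
4625 + W((-6 + 3)*5) = 4625 + (6 - (-6 + 3)*5) = 4625 + (6 - (-3)*5) = 4625 + (6 - 1*(-15)) = 4625 + (6 + 15) = 4625 + 21 = 4646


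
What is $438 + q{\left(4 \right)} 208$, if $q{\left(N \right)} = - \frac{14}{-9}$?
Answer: $\frac{6854}{9} \approx 761.56$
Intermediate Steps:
$q{\left(N \right)} = \frac{14}{9}$ ($q{\left(N \right)} = \left(-14\right) \left(- \frac{1}{9}\right) = \frac{14}{9}$)
$438 + q{\left(4 \right)} 208 = 438 + \frac{14}{9} \cdot 208 = 438 + \frac{2912}{9} = \frac{6854}{9}$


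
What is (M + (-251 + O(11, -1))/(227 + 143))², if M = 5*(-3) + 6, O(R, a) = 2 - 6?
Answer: 514089/5476 ≈ 93.880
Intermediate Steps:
O(R, a) = -4
M = -9 (M = -15 + 6 = -9)
(M + (-251 + O(11, -1))/(227 + 143))² = (-9 + (-251 - 4)/(227 + 143))² = (-9 - 255/370)² = (-9 - 255*1/370)² = (-9 - 51/74)² = (-717/74)² = 514089/5476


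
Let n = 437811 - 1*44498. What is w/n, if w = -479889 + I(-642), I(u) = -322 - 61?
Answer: -480272/393313 ≈ -1.2211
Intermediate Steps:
I(u) = -383
n = 393313 (n = 437811 - 44498 = 393313)
w = -480272 (w = -479889 - 383 = -480272)
w/n = -480272/393313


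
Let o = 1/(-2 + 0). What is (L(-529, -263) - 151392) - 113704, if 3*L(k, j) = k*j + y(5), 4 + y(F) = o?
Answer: -1312331/6 ≈ -2.1872e+5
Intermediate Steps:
o = -½ (o = 1/(-2) = -½ ≈ -0.50000)
y(F) = -9/2 (y(F) = -4 - ½ = -9/2)
L(k, j) = -3/2 + j*k/3 (L(k, j) = (k*j - 9/2)/3 = (j*k - 9/2)/3 = (-9/2 + j*k)/3 = -3/2 + j*k/3)
(L(-529, -263) - 151392) - 113704 = ((-3/2 + (⅓)*(-263)*(-529)) - 151392) - 113704 = ((-3/2 + 139127/3) - 151392) - 113704 = (278245/6 - 151392) - 113704 = -630107/6 - 113704 = -1312331/6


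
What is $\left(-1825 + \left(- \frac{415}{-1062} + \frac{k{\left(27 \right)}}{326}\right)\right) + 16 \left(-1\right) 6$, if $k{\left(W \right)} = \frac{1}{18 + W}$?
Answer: $- \frac{831172423}{432765} \approx -1920.6$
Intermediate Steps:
$\left(-1825 + \left(- \frac{415}{-1062} + \frac{k{\left(27 \right)}}{326}\right)\right) + 16 \left(-1\right) 6 = \left(-1825 + \left(- \frac{415}{-1062} + \frac{1}{\left(18 + 27\right) 326}\right)\right) + 16 \left(-1\right) 6 = \left(-1825 + \left(\left(-415\right) \left(- \frac{1}{1062}\right) + \frac{1}{45} \cdot \frac{1}{326}\right)\right) - 96 = \left(-1825 + \left(\frac{415}{1062} + \frac{1}{45} \cdot \frac{1}{326}\right)\right) - 96 = \left(-1825 + \left(\frac{415}{1062} + \frac{1}{14670}\right)\right) - 96 = \left(-1825 + \frac{169142}{432765}\right) - 96 = - \frac{789626983}{432765} - 96 = - \frac{831172423}{432765}$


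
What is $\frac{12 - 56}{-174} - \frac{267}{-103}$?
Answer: $\frac{25495}{8961} \approx 2.8451$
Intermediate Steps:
$\frac{12 - 56}{-174} - \frac{267}{-103} = \left(12 - 56\right) \left(- \frac{1}{174}\right) - - \frac{267}{103} = \left(-44\right) \left(- \frac{1}{174}\right) + \frac{267}{103} = \frac{22}{87} + \frac{267}{103} = \frac{25495}{8961}$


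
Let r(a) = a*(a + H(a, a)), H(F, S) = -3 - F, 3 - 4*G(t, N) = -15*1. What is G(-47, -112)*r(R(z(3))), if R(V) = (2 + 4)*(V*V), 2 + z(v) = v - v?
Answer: -324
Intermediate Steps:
G(t, N) = 9/2 (G(t, N) = ¾ - (-15)/4 = ¾ - ¼*(-15) = ¾ + 15/4 = 9/2)
z(v) = -2 (z(v) = -2 + (v - v) = -2 + 0 = -2)
R(V) = 6*V²
r(a) = -3*a (r(a) = a*(a + (-3 - a)) = a*(-3) = -3*a)
G(-47, -112)*r(R(z(3))) = 9*(-18*(-2)²)/2 = 9*(-18*4)/2 = 9*(-3*24)/2 = (9/2)*(-72) = -324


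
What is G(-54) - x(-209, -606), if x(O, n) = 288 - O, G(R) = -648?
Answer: -1145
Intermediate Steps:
G(-54) - x(-209, -606) = -648 - (288 - 1*(-209)) = -648 - (288 + 209) = -648 - 1*497 = -648 - 497 = -1145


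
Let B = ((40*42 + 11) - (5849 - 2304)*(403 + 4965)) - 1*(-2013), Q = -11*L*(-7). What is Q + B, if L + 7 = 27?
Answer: -19024316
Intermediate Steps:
L = 20 (L = -7 + 27 = 20)
Q = 1540 (Q = -11*20*(-7) = -220*(-7) = 1540)
B = -19025856 (B = ((1680 + 11) - 3545*5368) + 2013 = (1691 - 1*19029560) + 2013 = (1691 - 19029560) + 2013 = -19027869 + 2013 = -19025856)
Q + B = 1540 - 19025856 = -19024316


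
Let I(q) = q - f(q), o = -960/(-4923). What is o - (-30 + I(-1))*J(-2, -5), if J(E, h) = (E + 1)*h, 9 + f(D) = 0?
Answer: 180830/1641 ≈ 110.19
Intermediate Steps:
o = 320/1641 (o = -960*(-1/4923) = 320/1641 ≈ 0.19500)
f(D) = -9 (f(D) = -9 + 0 = -9)
J(E, h) = h*(1 + E) (J(E, h) = (1 + E)*h = h*(1 + E))
I(q) = 9 + q (I(q) = q - 1*(-9) = q + 9 = 9 + q)
o - (-30 + I(-1))*J(-2, -5) = 320/1641 - (-30 + (9 - 1))*(-5*(1 - 2)) = 320/1641 - (-30 + 8)*(-5*(-1)) = 320/1641 - (-22)*5 = 320/1641 - 1*(-110) = 320/1641 + 110 = 180830/1641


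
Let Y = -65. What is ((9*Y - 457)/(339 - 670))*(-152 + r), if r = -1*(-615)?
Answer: 482446/331 ≈ 1457.5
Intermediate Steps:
r = 615
((9*Y - 457)/(339 - 670))*(-152 + r) = ((9*(-65) - 457)/(339 - 670))*(-152 + 615) = ((-585 - 457)/(-331))*463 = -1042*(-1/331)*463 = (1042/331)*463 = 482446/331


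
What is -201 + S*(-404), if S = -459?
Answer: 185235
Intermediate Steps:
-201 + S*(-404) = -201 - 459*(-404) = -201 + 185436 = 185235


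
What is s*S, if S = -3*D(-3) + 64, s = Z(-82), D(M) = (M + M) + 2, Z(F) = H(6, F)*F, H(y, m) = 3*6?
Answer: -112176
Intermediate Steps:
H(y, m) = 18
Z(F) = 18*F
D(M) = 2 + 2*M (D(M) = 2*M + 2 = 2 + 2*M)
s = -1476 (s = 18*(-82) = -1476)
S = 76 (S = -3*(2 + 2*(-3)) + 64 = -3*(2 - 6) + 64 = -3*(-4) + 64 = 12 + 64 = 76)
s*S = -1476*76 = -112176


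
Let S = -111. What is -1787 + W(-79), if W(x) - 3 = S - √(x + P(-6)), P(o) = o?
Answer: -1895 - I*√85 ≈ -1895.0 - 9.2195*I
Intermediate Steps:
W(x) = -108 - √(-6 + x) (W(x) = 3 + (-111 - √(x - 6)) = 3 + (-111 - √(-6 + x)) = -108 - √(-6 + x))
-1787 + W(-79) = -1787 + (-108 - √(-6 - 79)) = -1787 + (-108 - √(-85)) = -1787 + (-108 - I*√85) = -1895 - I*√85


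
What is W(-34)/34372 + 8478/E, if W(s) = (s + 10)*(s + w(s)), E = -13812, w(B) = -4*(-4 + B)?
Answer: -13771725/19781086 ≈ -0.69621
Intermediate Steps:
w(B) = 16 - 4*B
W(s) = (10 + s)*(16 - 3*s) (W(s) = (s + 10)*(s + (16 - 4*s)) = (10 + s)*(16 - 3*s))
W(-34)/34372 + 8478/E = (160 - 14*(-34) - 3*(-34)²)/34372 + 8478/(-13812) = (160 + 476 - 3*1156)*(1/34372) + 8478*(-1/13812) = (160 + 476 - 3468)*(1/34372) - 1413/2302 = -2832*1/34372 - 1413/2302 = -708/8593 - 1413/2302 = -13771725/19781086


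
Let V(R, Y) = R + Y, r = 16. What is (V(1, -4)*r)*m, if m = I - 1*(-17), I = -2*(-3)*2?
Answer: -1392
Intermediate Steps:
I = 12 (I = 6*2 = 12)
m = 29 (m = 12 - 1*(-17) = 12 + 17 = 29)
(V(1, -4)*r)*m = ((1 - 4)*16)*29 = -3*16*29 = -48*29 = -1392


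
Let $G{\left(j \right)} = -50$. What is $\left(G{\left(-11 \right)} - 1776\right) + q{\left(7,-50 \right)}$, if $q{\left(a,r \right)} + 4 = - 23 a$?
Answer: $-1991$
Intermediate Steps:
$q{\left(a,r \right)} = -4 - 23 a$
$\left(G{\left(-11 \right)} - 1776\right) + q{\left(7,-50 \right)} = \left(-50 - 1776\right) - 165 = -1826 - 165 = -1991$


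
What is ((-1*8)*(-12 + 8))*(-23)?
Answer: -736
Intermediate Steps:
((-1*8)*(-12 + 8))*(-23) = -8*(-4)*(-23) = 32*(-23) = -736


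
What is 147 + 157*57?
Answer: 9096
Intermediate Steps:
147 + 157*57 = 147 + 8949 = 9096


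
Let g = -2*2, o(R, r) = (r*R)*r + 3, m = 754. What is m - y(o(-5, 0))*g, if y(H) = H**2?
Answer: 790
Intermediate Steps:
o(R, r) = 3 + R*r**2 (o(R, r) = (R*r)*r + 3 = R*r**2 + 3 = 3 + R*r**2)
g = -4
m - y(o(-5, 0))*g = 754 - (3 - 5*0**2)**2*(-4) = 754 - (3 - 5*0)**2*(-4) = 754 - (3 + 0)**2*(-4) = 754 - 3**2*(-4) = 754 - 9*(-4) = 754 - 1*(-36) = 754 + 36 = 790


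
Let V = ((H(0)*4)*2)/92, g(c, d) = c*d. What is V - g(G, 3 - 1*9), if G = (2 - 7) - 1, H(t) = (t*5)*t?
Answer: -36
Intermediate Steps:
H(t) = 5*t² (H(t) = (5*t)*t = 5*t²)
G = -6 (G = -5 - 1 = -6)
V = 0 (V = (((5*0²)*4)*2)/92 = (((5*0)*4)*2)*(1/92) = ((0*4)*2)*(1/92) = (0*2)*(1/92) = 0*(1/92) = 0)
V - g(G, 3 - 1*9) = 0 - (-6)*(3 - 1*9) = 0 - (-6)*(3 - 9) = 0 - (-6)*(-6) = 0 - 1*36 = 0 - 36 = -36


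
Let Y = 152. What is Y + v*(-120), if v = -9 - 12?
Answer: 2672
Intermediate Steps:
v = -21
Y + v*(-120) = 152 - 21*(-120) = 152 + 2520 = 2672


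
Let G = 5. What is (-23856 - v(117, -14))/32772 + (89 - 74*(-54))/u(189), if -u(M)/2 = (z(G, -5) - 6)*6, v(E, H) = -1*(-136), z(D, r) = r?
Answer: 3630741/120164 ≈ 30.215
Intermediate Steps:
v(E, H) = 136
u(M) = 132 (u(M) = -2*(-5 - 6)*6 = -(-22)*6 = -2*(-66) = 132)
(-23856 - v(117, -14))/32772 + (89 - 74*(-54))/u(189) = (-23856 - 1*136)/32772 + (89 - 74*(-54))/132 = (-23856 - 136)*(1/32772) + (89 + 3996)*(1/132) = -23992*1/32772 + 4085*(1/132) = -5998/8193 + 4085/132 = 3630741/120164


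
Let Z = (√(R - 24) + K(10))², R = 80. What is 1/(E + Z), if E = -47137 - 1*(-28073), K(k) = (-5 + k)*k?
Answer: -4127/67988516 - 25*√14/33994258 ≈ -6.3453e-5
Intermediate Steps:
K(k) = k*(-5 + k)
E = -19064 (E = -47137 + 28073 = -19064)
Z = (50 + 2*√14)² (Z = (√(80 - 24) + 10*(-5 + 10))² = (√56 + 10*5)² = (2*√14 + 50)² = (50 + 2*√14)² ≈ 3304.3)
1/(E + Z) = 1/(-19064 + (2556 + 200*√14)) = 1/(-16508 + 200*√14)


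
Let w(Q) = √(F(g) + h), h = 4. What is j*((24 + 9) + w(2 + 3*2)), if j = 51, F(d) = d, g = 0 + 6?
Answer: 1683 + 51*√10 ≈ 1844.3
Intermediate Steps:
g = 6
w(Q) = √10 (w(Q) = √(6 + 4) = √10)
j*((24 + 9) + w(2 + 3*2)) = 51*((24 + 9) + √10) = 51*(33 + √10) = 1683 + 51*√10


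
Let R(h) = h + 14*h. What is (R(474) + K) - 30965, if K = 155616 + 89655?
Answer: 221416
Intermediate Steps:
K = 245271
R(h) = 15*h
(R(474) + K) - 30965 = (15*474 + 245271) - 30965 = (7110 + 245271) - 30965 = 252381 - 30965 = 221416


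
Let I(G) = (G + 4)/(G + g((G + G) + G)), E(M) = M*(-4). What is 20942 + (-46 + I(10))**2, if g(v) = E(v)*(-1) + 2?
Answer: 100398193/4356 ≈ 23048.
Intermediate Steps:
E(M) = -4*M
g(v) = 2 + 4*v (g(v) = -4*v*(-1) + 2 = 4*v + 2 = 2 + 4*v)
I(G) = (4 + G)/(2 + 13*G) (I(G) = (G + 4)/(G + (2 + 4*((G + G) + G))) = (4 + G)/(G + (2 + 4*(2*G + G))) = (4 + G)/(G + (2 + 4*(3*G))) = (4 + G)/(G + (2 + 12*G)) = (4 + G)/(2 + 13*G))
20942 + (-46 + I(10))**2 = 20942 + (-46 + (4 + 10)/(2 + 13*10))**2 = 20942 + (-46 + 14/(2 + 130))**2 = 20942 + (-46 + 14/132)**2 = 20942 + (-46 + (1/132)*14)**2 = 20942 + (-46 + 7/66)**2 = 20942 + (-3029/66)**2 = 20942 + 9174841/4356 = 100398193/4356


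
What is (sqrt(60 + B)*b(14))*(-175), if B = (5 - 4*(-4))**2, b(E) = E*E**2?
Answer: -480200*sqrt(501) ≈ -1.0748e+7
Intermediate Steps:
b(E) = E**3
B = 441 (B = (5 + 16)**2 = 21**2 = 441)
(sqrt(60 + B)*b(14))*(-175) = (sqrt(60 + 441)*14**3)*(-175) = (sqrt(501)*2744)*(-175) = (2744*sqrt(501))*(-175) = -480200*sqrt(501)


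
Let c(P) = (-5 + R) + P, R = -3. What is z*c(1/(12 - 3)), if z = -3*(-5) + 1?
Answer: -1136/9 ≈ -126.22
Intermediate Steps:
c(P) = -8 + P (c(P) = (-5 - 3) + P = -8 + P)
z = 16 (z = 15 + 1 = 16)
z*c(1/(12 - 3)) = 16*(-8 + 1/(12 - 3)) = 16*(-8 + 1/9) = 16*(-71/9) = -1136/9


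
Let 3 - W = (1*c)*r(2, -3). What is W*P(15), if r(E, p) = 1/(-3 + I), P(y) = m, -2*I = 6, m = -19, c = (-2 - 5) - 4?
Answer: -133/6 ≈ -22.167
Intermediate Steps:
c = -11 (c = -7 - 4 = -11)
I = -3 (I = -1/2*6 = -3)
P(y) = -19
r(E, p) = -1/6 (r(E, p) = 1/(-3 - 3) = 1/(-6) = -1/6)
W = 7/6 (W = 3 - 1*(-11)*(-1)/6 = 3 - (-11)*(-1)/6 = 3 - 1*11/6 = 3 - 11/6 = 7/6 ≈ 1.1667)
W*P(15) = (7/6)*(-19) = -133/6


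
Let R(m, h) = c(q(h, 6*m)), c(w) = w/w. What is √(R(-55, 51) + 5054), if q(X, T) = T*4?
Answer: √5055 ≈ 71.099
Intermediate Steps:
q(X, T) = 4*T
c(w) = 1
R(m, h) = 1
√(R(-55, 51) + 5054) = √(1 + 5054) = √5055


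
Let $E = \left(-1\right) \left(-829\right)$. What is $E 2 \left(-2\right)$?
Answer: $-3316$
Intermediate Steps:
$E = 829$
$E 2 \left(-2\right) = 829 \cdot 2 \left(-2\right) = 829 \left(-4\right) = -3316$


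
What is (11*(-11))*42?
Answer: -5082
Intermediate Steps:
(11*(-11))*42 = -121*42 = -5082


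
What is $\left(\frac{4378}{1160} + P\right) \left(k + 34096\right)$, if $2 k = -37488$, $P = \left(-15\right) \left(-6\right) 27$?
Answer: $\frac{5417678582}{145} \approx 3.7363 \cdot 10^{7}$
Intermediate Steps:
$P = 2430$ ($P = 90 \cdot 27 = 2430$)
$k = -18744$ ($k = \frac{1}{2} \left(-37488\right) = -18744$)
$\left(\frac{4378}{1160} + P\right) \left(k + 34096\right) = \left(\frac{4378}{1160} + 2430\right) \left(-18744 + 34096\right) = \left(4378 \cdot \frac{1}{1160} + 2430\right) 15352 = \left(\frac{2189}{580} + 2430\right) 15352 = \frac{1411589}{580} \cdot 15352 = \frac{5417678582}{145}$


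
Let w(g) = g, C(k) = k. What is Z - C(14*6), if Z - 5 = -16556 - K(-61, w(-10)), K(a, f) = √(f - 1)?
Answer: -16635 - I*√11 ≈ -16635.0 - 3.3166*I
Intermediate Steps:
K(a, f) = √(-1 + f)
Z = -16551 - I*√11 (Z = 5 + (-16556 - √(-1 - 10)) = 5 + (-16556 - √(-11)) = 5 + (-16556 - I*√11) = -16551 - I*√11 ≈ -16551.0 - 3.3166*I)
Z - C(14*6) = (-16551 - I*√11) - 14*6 = (-16551 - I*√11) - 1*84 = (-16551 - I*√11) - 84 = -16635 - I*√11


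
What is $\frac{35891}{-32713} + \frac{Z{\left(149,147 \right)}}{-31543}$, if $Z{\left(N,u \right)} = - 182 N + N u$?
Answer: $- \frac{961511518}{1031866159} \approx -0.93182$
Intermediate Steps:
$\frac{35891}{-32713} + \frac{Z{\left(149,147 \right)}}{-31543} = \frac{35891}{-32713} + \frac{149 \left(-182 + 147\right)}{-31543} = 35891 \left(- \frac{1}{32713}\right) + 149 \left(-35\right) \left(- \frac{1}{31543}\right) = - \frac{35891}{32713} - - \frac{5215}{31543} = - \frac{35891}{32713} + \frac{5215}{31543} = - \frac{961511518}{1031866159}$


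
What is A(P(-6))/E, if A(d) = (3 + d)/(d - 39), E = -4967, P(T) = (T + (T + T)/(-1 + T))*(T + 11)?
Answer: -43/700347 ≈ -6.1398e-5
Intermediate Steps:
P(T) = (11 + T)*(T + 2*T/(-1 + T)) (P(T) = (T + (2*T)/(-1 + T))*(11 + T) = (T + 2*T/(-1 + T))*(11 + T) = (11 + T)*(T + 2*T/(-1 + T)))
A(d) = (3 + d)/(-39 + d)
A(P(-6))/E = ((3 - 6*(11 + (-6)² + 12*(-6))/(-1 - 6))/(-39 - 6*(11 + (-6)² + 12*(-6))/(-1 - 6)))/(-4967) = ((3 - 6*(11 + 36 - 72)/(-7))/(-39 - 6*(11 + 36 - 72)/(-7)))*(-1/4967) = ((3 - 6*(-⅐)*(-25))/(-39 - 6*(-⅐)*(-25)))*(-1/4967) = ((3 - 150/7)/(-39 - 150/7))*(-1/4967) = (-129/7/(-423/7))*(-1/4967) = -7/423*(-129/7)*(-1/4967) = (43/141)*(-1/4967) = -43/700347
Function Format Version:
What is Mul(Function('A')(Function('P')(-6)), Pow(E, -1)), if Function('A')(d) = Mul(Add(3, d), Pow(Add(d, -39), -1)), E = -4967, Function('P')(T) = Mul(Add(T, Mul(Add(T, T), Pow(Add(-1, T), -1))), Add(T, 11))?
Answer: Rational(-43, 700347) ≈ -6.1398e-5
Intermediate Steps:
Function('P')(T) = Mul(Add(11, T), Add(T, Mul(2, T, Pow(Add(-1, T), -1)))) (Function('P')(T) = Mul(Add(T, Mul(Mul(2, T), Pow(Add(-1, T), -1))), Add(11, T)) = Mul(Add(T, Mul(2, T, Pow(Add(-1, T), -1))), Add(11, T)) = Mul(Add(11, T), Add(T, Mul(2, T, Pow(Add(-1, T), -1)))))
Function('A')(d) = Mul(Pow(Add(-39, d), -1), Add(3, d)) (Function('A')(d) = Mul(Add(3, d), Pow(Add(-39, d), -1)) = Mul(Pow(Add(-39, d), -1), Add(3, d)))
Mul(Function('A')(Function('P')(-6)), Pow(E, -1)) = Mul(Mul(Pow(Add(-39, Mul(-6, Pow(Add(-1, -6), -1), Add(11, Pow(-6, 2), Mul(12, -6)))), -1), Add(3, Mul(-6, Pow(Add(-1, -6), -1), Add(11, Pow(-6, 2), Mul(12, -6))))), Pow(-4967, -1)) = Mul(Mul(Pow(Add(-39, Mul(-6, Pow(-7, -1), Add(11, 36, -72))), -1), Add(3, Mul(-6, Pow(-7, -1), Add(11, 36, -72)))), Rational(-1, 4967)) = Mul(Mul(Pow(Add(-39, Mul(-6, Rational(-1, 7), -25)), -1), Add(3, Mul(-6, Rational(-1, 7), -25))), Rational(-1, 4967)) = Mul(Mul(Pow(Add(-39, Rational(-150, 7)), -1), Add(3, Rational(-150, 7))), Rational(-1, 4967)) = Mul(Mul(Pow(Rational(-423, 7), -1), Rational(-129, 7)), Rational(-1, 4967)) = Mul(Mul(Rational(-7, 423), Rational(-129, 7)), Rational(-1, 4967)) = Mul(Rational(43, 141), Rational(-1, 4967)) = Rational(-43, 700347)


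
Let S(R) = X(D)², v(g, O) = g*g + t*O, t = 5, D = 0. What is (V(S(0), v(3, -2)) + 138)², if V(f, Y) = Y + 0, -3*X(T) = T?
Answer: 18769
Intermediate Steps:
X(T) = -T/3
v(g, O) = g² + 5*O (v(g, O) = g*g + 5*O = g² + 5*O)
S(R) = 0 (S(R) = (-⅓*0)² = 0² = 0)
V(f, Y) = Y
(V(S(0), v(3, -2)) + 138)² = ((3² + 5*(-2)) + 138)² = ((9 - 10) + 138)² = (-1 + 138)² = 137² = 18769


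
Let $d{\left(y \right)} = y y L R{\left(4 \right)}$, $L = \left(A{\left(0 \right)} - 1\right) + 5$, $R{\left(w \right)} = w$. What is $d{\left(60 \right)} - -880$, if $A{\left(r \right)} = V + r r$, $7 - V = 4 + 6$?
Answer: $15280$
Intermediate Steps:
$V = -3$ ($V = 7 - \left(4 + 6\right) = 7 - 10 = -3$)
$A{\left(r \right)} = -3 + r^{2}$ ($A{\left(r \right)} = -3 + r r = -3 + r^{2}$)
$L = 1$ ($L = \left(\left(-3 + 0^{2}\right) - 1\right) + 5 = \left(\left(-3 + 0\right) - 1\right) + 5 = \left(-3 - 1\right) + 5 = -4 + 5 = 1$)
$d{\left(y \right)} = 4 y^{2}$ ($d{\left(y \right)} = y y 1 \cdot 4 = y^{2} \cdot 1 \cdot 4 = y^{2} \cdot 4 = 4 y^{2}$)
$d{\left(60 \right)} - -880 = 4 \cdot 60^{2} - -880 = 4 \cdot 3600 + 880 = 14400 + 880 = 15280$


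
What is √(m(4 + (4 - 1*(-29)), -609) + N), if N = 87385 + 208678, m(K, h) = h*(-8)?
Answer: √300935 ≈ 548.58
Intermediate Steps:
m(K, h) = -8*h
N = 296063
√(m(4 + (4 - 1*(-29)), -609) + N) = √(-8*(-609) + 296063) = √(4872 + 296063) = √300935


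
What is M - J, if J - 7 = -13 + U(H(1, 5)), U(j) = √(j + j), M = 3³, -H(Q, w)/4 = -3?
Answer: 33 - 2*√6 ≈ 28.101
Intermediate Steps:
H(Q, w) = 12 (H(Q, w) = -4*(-3) = 12)
M = 27
U(j) = √2*√j (U(j) = √(2*j) = √2*√j)
J = -6 + 2*√6 (J = 7 + (-13 + √2*√12) = 7 + (-13 + √2*(2*√3)) = 7 + (-13 + 2*√6) = -6 + 2*√6 ≈ -1.1010)
M - J = 27 - (-6 + 2*√6) = 27 + (6 - 2*√6) = 33 - 2*√6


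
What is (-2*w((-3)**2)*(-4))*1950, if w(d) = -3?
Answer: -46800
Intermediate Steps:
(-2*w((-3)**2)*(-4))*1950 = (-2*(-3)*(-4))*1950 = (6*(-4))*1950 = -24*1950 = -46800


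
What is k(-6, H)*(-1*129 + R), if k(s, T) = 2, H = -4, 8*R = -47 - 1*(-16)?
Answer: -1063/4 ≈ -265.75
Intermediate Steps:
R = -31/8 (R = (-47 - 1*(-16))/8 = (-47 + 16)/8 = (⅛)*(-31) = -31/8 ≈ -3.8750)
k(-6, H)*(-1*129 + R) = 2*(-1*129 - 31/8) = 2*(-129 - 31/8) = 2*(-1063/8) = -1063/4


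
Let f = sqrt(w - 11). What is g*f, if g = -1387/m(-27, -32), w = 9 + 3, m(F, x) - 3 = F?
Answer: 1387/24 ≈ 57.792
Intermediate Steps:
m(F, x) = 3 + F
w = 12
f = 1 (f = sqrt(12 - 11) = sqrt(1) = 1)
g = 1387/24 (g = -1387/(3 - 27) = -1387/(-24) = -1387*(-1/24) = 1387/24 ≈ 57.792)
g*f = (1387/24)*1 = 1387/24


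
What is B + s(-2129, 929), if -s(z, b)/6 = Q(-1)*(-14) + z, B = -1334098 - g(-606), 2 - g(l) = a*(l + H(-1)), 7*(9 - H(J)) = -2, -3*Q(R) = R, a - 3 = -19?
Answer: -9182254/7 ≈ -1.3118e+6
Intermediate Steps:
a = -16 (a = 3 - 19 = -16)
Q(R) = -R/3
H(J) = 65/7 (H(J) = 9 - 1/7*(-2) = 9 + 2/7 = 65/7)
g(l) = 1054/7 + 16*l (g(l) = 2 - (-16)*(l + 65/7) = 2 - (-16)*(65/7 + l) = 2 - (-1040/7 - 16*l) = 2 + (1040/7 + 16*l) = 1054/7 + 16*l)
B = -9271868/7 (B = -1334098 - (1054/7 + 16*(-606)) = -1334098 - (1054/7 - 9696) = -1334098 - 1*(-66818/7) = -1334098 + 66818/7 = -9271868/7 ≈ -1.3246e+6)
s(z, b) = 28 - 6*z (s(z, b) = -6*(-1/3*(-1)*(-14) + z) = -6*((1/3)*(-14) + z) = -6*(-14/3 + z) = 28 - 6*z)
B + s(-2129, 929) = -9271868/7 + (28 - 6*(-2129)) = -9271868/7 + (28 + 12774) = -9271868/7 + 12802 = -9182254/7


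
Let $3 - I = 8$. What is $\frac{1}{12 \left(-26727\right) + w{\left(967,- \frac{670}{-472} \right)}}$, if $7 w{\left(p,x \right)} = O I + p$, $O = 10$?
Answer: $- \frac{1}{320593} \approx -3.1192 \cdot 10^{-6}$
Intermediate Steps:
$I = -5$ ($I = 3 - 8 = -5$)
$w{\left(p,x \right)} = - \frac{50}{7} + \frac{p}{7}$ ($w{\left(p,x \right)} = \frac{10 \left(-5\right) + p}{7} = \frac{-50 + p}{7} = - \frac{50}{7} + \frac{p}{7}$)
$\frac{1}{12 \left(-26727\right) + w{\left(967,- \frac{670}{-472} \right)}} = \frac{1}{12 \left(-26727\right) + \left(- \frac{50}{7} + \frac{1}{7} \cdot 967\right)} = \frac{1}{-320724 + \left(- \frac{50}{7} + \frac{967}{7}\right)} = \frac{1}{-320724 + 131} = \frac{1}{-320593} = - \frac{1}{320593}$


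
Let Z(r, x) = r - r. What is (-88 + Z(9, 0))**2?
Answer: 7744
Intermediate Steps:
Z(r, x) = 0
(-88 + Z(9, 0))**2 = (-88 + 0)**2 = (-88)**2 = 7744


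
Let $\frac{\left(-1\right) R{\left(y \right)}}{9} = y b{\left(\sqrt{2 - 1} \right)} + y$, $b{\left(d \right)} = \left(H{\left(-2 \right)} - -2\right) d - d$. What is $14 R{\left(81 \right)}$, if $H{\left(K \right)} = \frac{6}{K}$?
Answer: $10206$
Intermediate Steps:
$b{\left(d \right)} = - 2 d$ ($b{\left(d \right)} = \left(\frac{6}{-2} - -2\right) d - d = \left(6 \left(- \frac{1}{2}\right) + 2\right) d - d = \left(-3 + 2\right) d - d = - d - d = - 2 d$)
$R{\left(y \right)} = 9 y$ ($R{\left(y \right)} = - 9 \left(y \left(- 2 \sqrt{2 - 1}\right) + y\right) = - 9 \left(y \left(- 2 \sqrt{1}\right) + y\right) = - 9 \left(y \left(\left(-2\right) 1\right) + y\right) = - 9 \left(y \left(-2\right) + y\right) = - 9 \left(- 2 y + y\right) = - 9 \left(- y\right) = 9 y$)
$14 R{\left(81 \right)} = 14 \cdot 9 \cdot 81 = 14 \cdot 729 = 10206$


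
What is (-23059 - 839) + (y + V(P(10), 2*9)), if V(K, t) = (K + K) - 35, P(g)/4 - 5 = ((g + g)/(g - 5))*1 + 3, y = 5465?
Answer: -18372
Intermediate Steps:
P(g) = 32 + 8*g/(-5 + g) (P(g) = 20 + 4*(((g + g)/(g - 5))*1 + 3) = 20 + 4*(((2*g)/(-5 + g))*1 + 3) = 20 + 4*((2*g/(-5 + g))*1 + 3) = 20 + 4*(2*g/(-5 + g) + 3) = 20 + 4*(3 + 2*g/(-5 + g)) = 20 + (12 + 8*g/(-5 + g)) = 32 + 8*g/(-5 + g))
V(K, t) = -35 + 2*K (V(K, t) = 2*K - 35 = -35 + 2*K)
(-23059 - 839) + (y + V(P(10), 2*9)) = (-23059 - 839) + (5465 + (-35 + 2*(40*(-4 + 10)/(-5 + 10)))) = -23898 + (5465 + (-35 + 2*(40*6/5))) = -23898 + (5465 + (-35 + 2*(40*(1/5)*6))) = -23898 + (5465 + (-35 + 2*48)) = -23898 + (5465 + (-35 + 96)) = -23898 + (5465 + 61) = -23898 + 5526 = -18372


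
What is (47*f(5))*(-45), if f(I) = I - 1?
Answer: -8460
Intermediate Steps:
f(I) = -1 + I
(47*f(5))*(-45) = (47*(-1 + 5))*(-45) = (47*4)*(-45) = 188*(-45) = -8460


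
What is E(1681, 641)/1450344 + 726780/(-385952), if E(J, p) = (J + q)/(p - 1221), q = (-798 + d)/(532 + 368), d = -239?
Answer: -2456387821149949/1304448095664000 ≈ -1.8831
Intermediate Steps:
q = -1037/900 (q = (-798 - 239)/(532 + 368) = -1037/900 ≈ -1.1522)
E(J, p) = (-1037/900 + J)/(-1221 + p) (E(J, p) = (J - 1037/900)/(p - 1221) = (-1037/900 + J)/(-1221 + p))
E(1681, 641)/1450344 + 726780/(-385952) = ((-1037/900 + 1681)/(-1221 + 641))/1450344 + 726780/(-385952) = ((1511863/900)/(-580))*(1/1450344) + 726780*(-1/385952) = -1/580*1511863/900*(1/1450344) - 181695/96488 = -1511863/522000*1/1450344 - 181695/96488 = -1511863/757079568000 - 181695/96488 = -2456387821149949/1304448095664000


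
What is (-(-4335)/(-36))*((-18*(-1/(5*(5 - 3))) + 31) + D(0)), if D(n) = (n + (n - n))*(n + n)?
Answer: -11849/3 ≈ -3949.7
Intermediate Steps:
D(n) = 2*n² (D(n) = (n + 0)*(2*n) = n*(2*n) = 2*n²)
(-(-4335)/(-36))*((-18*(-1/(5*(5 - 3))) + 31) + D(0)) = (-(-4335)/(-36))*((-18*(-1/(5*(5 - 3))) + 31) + 2*0²) = (-(-4335)*(-1)/36)*((-18/(2*(-5)) + 31) + 2*0) = (-51*85/36)*((-18/(-10) + 31) + 0) = -1445*((-18*(-⅒) + 31) + 0)/12 = -1445*((9/5 + 31) + 0)/12 = -1445*(164/5 + 0)/12 = -1445/12*164/5 = -11849/3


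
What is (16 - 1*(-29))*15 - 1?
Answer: 674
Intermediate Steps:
(16 - 1*(-29))*15 - 1 = (16 + 29)*15 - 1 = 45*15 - 1 = 675 - 1 = 674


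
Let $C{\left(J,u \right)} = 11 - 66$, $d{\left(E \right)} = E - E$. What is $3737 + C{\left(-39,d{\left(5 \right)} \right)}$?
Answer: $3682$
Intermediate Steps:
$d{\left(E \right)} = 0$
$C{\left(J,u \right)} = -55$ ($C{\left(J,u \right)} = 11 - 66 = -55$)
$3737 + C{\left(-39,d{\left(5 \right)} \right)} = 3737 - 55 = 3682$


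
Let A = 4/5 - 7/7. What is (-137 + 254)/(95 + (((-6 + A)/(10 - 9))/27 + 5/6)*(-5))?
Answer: 6318/4967 ≈ 1.2720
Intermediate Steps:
A = -1/5 (A = 4*(1/5) - 7*1/7 = 4/5 - 1 = -1/5 ≈ -0.20000)
(-137 + 254)/(95 + (((-6 + A)/(10 - 9))/27 + 5/6)*(-5)) = (-137 + 254)/(95 + (((-6 - 1/5)/(10 - 9))/27 + 5/6)*(-5)) = 117/(95 + (-31/5/1*(1/27) + 5*(1/6))*(-5)) = 117/(95 + (-31/5*1*(1/27) + 5/6)*(-5)) = 117/(95 + (-31/5*1/27 + 5/6)*(-5)) = 117/(95 + (-31/135 + 5/6)*(-5)) = 117/(95 + (163/270)*(-5)) = 117/(95 - 163/54) = 117/(4967/54) = 117*(54/4967) = 6318/4967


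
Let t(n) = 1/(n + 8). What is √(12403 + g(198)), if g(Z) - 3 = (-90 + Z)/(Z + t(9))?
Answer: √140649145546/3367 ≈ 111.38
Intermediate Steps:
t(n) = 1/(8 + n)
g(Z) = 3 + (-90 + Z)/(1/17 + Z) (g(Z) = 3 + (-90 + Z)/(Z + 1/(8 + 9)) = 3 + (-90 + Z)/(Z + 1/17) = 3 + (-90 + Z)/(1/17 + Z))
√(12403 + g(198)) = √(12403 + (-1527 + 68*198)/(1 + 17*198)) = √(12403 + (-1527 + 13464)/(1 + 3366)) = √(12403 + 11937/3367) = √(41772838/3367) = √140649145546/3367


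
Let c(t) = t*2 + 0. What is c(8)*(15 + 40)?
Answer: 880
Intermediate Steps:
c(t) = 2*t (c(t) = 2*t + 0 = 2*t)
c(8)*(15 + 40) = (2*8)*(15 + 40) = 16*55 = 880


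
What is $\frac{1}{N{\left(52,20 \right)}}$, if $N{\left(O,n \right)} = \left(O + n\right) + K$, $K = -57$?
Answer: $\frac{1}{15} \approx 0.066667$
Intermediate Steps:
$N{\left(O,n \right)} = -57 + O + n$ ($N{\left(O,n \right)} = \left(O + n\right) - 57 = -57 + O + n$)
$\frac{1}{N{\left(52,20 \right)}} = \frac{1}{-57 + 52 + 20} = \frac{1}{15}$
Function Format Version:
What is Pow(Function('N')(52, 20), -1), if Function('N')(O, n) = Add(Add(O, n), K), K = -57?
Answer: Rational(1, 15) ≈ 0.066667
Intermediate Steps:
Function('N')(O, n) = Add(-57, O, n) (Function('N')(O, n) = Add(Add(O, n), -57) = Add(-57, O, n))
Pow(Function('N')(52, 20), -1) = Pow(Add(-57, 52, 20), -1) = Pow(15, -1) = Rational(1, 15)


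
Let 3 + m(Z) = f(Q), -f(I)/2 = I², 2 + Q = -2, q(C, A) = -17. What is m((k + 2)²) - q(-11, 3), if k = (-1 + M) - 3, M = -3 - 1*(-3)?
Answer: -18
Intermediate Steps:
M = 0 (M = -3 + 3 = 0)
k = -4 (k = (-1 + 0) - 3 = -1 - 3 = -4)
Q = -4 (Q = -2 - 2 = -4)
f(I) = -2*I²
m(Z) = -35 (m(Z) = -3 - 2*(-4)² = -3 - 2*16 = -3 - 32 = -35)
m((k + 2)²) - q(-11, 3) = -35 - 1*(-17) = -35 + 17 = -18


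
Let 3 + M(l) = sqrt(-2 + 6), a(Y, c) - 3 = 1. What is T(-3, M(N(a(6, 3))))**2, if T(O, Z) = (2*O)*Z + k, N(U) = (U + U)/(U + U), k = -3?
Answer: 9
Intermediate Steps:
a(Y, c) = 4 (a(Y, c) = 3 + 1 = 4)
N(U) = 1 (N(U) = (2*U)/((2*U)) = (2*U)*(1/(2*U)) = 1)
M(l) = -1 (M(l) = -3 + sqrt(-2 + 6) = -3 + sqrt(4) = -3 + 2 = -1)
T(O, Z) = -3 + 2*O*Z (T(O, Z) = (2*O)*Z - 3 = 2*O*Z - 3 = -3 + 2*O*Z)
T(-3, M(N(a(6, 3))))**2 = (-3 + 2*(-3)*(-1))**2 = (-3 + 6)**2 = 3**2 = 9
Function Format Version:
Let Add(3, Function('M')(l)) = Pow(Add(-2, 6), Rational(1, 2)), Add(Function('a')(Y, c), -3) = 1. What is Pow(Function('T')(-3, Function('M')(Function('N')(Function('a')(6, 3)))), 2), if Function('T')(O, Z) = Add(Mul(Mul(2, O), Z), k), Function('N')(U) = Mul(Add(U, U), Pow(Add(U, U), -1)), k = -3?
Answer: 9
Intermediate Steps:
Function('a')(Y, c) = 4 (Function('a')(Y, c) = Add(3, 1) = 4)
Function('N')(U) = 1 (Function('N')(U) = Mul(Mul(2, U), Pow(Mul(2, U), -1)) = Mul(Mul(2, U), Mul(Rational(1, 2), Pow(U, -1))) = 1)
Function('M')(l) = -1 (Function('M')(l) = Add(-3, Pow(Add(-2, 6), Rational(1, 2))) = Add(-3, Pow(4, Rational(1, 2))) = Add(-3, 2) = -1)
Function('T')(O, Z) = Add(-3, Mul(2, O, Z)) (Function('T')(O, Z) = Add(Mul(Mul(2, O), Z), -3) = Add(Mul(2, O, Z), -3) = Add(-3, Mul(2, O, Z)))
Pow(Function('T')(-3, Function('M')(Function('N')(Function('a')(6, 3)))), 2) = Pow(Add(-3, Mul(2, -3, -1)), 2) = Pow(Add(-3, 6), 2) = Pow(3, 2) = 9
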